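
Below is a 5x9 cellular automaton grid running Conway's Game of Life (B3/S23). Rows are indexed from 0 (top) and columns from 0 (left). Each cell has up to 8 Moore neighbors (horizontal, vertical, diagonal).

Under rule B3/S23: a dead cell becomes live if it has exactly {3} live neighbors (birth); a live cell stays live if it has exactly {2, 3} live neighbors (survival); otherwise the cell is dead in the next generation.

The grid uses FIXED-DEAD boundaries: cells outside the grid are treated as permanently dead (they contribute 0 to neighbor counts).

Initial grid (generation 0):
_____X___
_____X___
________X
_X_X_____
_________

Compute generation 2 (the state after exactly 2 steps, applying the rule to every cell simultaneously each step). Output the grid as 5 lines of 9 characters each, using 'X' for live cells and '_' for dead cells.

Simulating step by step:
Generation 0 (given above): 5 live cells
Generation 1: 0 live cells
_________
_________
_________
_________
_________
Generation 2: 0 live cells
(generation 2 grid is the final answer)

Answer: _________
_________
_________
_________
_________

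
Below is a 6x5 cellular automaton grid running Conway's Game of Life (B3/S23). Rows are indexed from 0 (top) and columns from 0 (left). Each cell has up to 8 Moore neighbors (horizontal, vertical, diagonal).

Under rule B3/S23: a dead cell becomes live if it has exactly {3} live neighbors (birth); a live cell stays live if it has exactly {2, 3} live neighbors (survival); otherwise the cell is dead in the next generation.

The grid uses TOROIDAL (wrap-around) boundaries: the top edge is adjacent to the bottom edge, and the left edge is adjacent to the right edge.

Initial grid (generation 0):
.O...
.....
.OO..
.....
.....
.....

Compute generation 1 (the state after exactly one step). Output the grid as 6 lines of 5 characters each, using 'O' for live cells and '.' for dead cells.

Simulating step by step:
Generation 0 (given above): 3 live cells
Generation 1: 2 live cells
(generation 1 grid is the final answer)

Answer: .....
.OO..
.....
.....
.....
.....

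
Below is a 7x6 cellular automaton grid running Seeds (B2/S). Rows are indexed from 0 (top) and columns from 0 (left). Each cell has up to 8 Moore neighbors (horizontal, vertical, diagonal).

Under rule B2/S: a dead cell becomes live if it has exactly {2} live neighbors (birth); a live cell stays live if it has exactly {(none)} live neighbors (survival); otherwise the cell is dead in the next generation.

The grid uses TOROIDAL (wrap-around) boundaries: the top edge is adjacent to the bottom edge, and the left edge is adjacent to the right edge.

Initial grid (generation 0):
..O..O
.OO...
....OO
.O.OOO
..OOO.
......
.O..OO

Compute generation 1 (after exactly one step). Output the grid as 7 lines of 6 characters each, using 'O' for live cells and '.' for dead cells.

Answer: ......
......
......
......
OO....
OO....
..OO..

Derivation:
Simulating step by step:
Generation 0 (given above): 16 live cells
Generation 1: 6 live cells
(generation 1 grid is the final answer)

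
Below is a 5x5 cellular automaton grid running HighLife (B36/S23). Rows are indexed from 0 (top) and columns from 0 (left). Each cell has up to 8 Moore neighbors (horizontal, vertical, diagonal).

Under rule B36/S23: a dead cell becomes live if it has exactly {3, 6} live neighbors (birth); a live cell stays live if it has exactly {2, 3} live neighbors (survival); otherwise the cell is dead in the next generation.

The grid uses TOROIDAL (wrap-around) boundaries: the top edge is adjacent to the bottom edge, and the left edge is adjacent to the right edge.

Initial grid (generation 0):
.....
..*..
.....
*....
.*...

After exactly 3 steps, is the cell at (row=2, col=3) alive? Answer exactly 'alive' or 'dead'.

Simulating step by step:
Generation 0 (given above): 3 live cells
Generation 1: 0 live cells
.....
.....
.....
.....
.....
Generation 2: 0 live cells
.....
.....
.....
.....
.....
Generation 3: 0 live cells
.....
.....
.....
.....
.....

Cell (2,3) at generation 3: 0 -> dead

Answer: dead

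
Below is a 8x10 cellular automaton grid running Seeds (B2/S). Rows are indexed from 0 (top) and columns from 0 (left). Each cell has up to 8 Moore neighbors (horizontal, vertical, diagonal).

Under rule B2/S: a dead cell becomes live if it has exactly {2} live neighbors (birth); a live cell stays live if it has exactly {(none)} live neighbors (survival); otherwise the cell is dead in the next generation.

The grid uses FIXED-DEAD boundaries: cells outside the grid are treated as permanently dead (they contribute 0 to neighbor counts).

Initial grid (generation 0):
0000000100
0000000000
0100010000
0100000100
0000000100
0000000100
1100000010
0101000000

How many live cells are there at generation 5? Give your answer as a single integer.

Simulating step by step:
Generation 0 (given above): 12 live cells
Generation 1: 11 live cells
0000000000
0000001000
1010001000
1010000010
0000000000
1100001000
0000000100
0000000000
Generation 2: 13 live cells
0000000000
0100010100
0001010000
0001000100
0010000100
0000000100
1100001000
0000000000
Generation 3: 12 live cells
0000001000
0010000000
0000000110
0000000010
0001000000
1010000010
0000000100
1100000000
Generation 4: 14 live cells
0000000000
0000001010
0000000001
0000000001
0110000111
0101000100
0010000010
0000000000
Generation 5: 15 live cells
0000000100
0000000101
0000000100
0110000100
1001001000
1000001000
0101000100
0000000000
Population at generation 5: 15

Answer: 15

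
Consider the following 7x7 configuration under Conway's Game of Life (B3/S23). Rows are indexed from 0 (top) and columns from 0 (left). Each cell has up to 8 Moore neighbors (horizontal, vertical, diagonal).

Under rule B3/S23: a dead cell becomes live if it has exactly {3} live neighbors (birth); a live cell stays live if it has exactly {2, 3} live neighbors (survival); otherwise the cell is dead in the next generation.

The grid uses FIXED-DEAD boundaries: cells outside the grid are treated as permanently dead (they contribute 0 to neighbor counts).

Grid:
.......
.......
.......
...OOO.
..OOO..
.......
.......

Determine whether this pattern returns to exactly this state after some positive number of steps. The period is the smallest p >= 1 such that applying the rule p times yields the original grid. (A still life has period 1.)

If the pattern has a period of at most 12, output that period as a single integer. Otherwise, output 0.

Answer: 2

Derivation:
Simulating and comparing each generation to the original:
Gen 0 (original, given above): 6 live cells
Gen 1: 6 live cells, differs from original
Gen 2: 6 live cells, MATCHES original -> period = 2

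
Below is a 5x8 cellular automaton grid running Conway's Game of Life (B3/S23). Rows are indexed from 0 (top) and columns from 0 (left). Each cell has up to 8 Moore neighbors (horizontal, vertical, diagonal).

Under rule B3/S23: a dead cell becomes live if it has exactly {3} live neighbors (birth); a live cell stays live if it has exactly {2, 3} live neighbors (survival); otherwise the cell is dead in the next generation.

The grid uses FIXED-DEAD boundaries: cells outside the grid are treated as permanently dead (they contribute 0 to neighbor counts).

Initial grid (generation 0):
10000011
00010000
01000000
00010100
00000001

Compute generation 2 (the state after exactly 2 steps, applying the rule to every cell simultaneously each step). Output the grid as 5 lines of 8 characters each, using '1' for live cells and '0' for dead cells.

Simulating step by step:
Generation 0 (given above): 8 live cells
Generation 1: 2 live cells
00000000
00000000
00101000
00000000
00000000
Generation 2: 0 live cells
(generation 2 grid is the final answer)

Answer: 00000000
00000000
00000000
00000000
00000000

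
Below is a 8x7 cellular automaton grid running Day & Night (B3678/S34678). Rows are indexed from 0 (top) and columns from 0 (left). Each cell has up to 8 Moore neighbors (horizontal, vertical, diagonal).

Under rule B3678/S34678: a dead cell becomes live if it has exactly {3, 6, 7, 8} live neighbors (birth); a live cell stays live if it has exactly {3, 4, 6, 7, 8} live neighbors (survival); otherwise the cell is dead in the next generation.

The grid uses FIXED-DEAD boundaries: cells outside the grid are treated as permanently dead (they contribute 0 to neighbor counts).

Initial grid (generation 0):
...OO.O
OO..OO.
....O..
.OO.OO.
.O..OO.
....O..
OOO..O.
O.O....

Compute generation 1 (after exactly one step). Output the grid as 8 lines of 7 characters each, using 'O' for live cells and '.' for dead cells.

Simulating step by step:
Generation 0 (given above): 22 live cells
Generation 1: 17 live cells
(generation 1 grid is the final answer)

Answer: ....O..
....OO.
O.O.O..
....OO.
..O.OO.
O.OOO..
.O.O...
.......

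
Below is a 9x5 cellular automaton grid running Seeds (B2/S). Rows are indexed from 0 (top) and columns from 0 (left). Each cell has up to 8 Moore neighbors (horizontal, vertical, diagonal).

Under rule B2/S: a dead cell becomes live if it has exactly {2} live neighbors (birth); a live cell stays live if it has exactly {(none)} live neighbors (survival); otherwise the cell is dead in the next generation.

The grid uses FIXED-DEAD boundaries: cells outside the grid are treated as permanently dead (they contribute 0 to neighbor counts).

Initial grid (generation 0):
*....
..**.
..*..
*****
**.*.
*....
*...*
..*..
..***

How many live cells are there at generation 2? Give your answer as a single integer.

Answer: 5

Derivation:
Simulating step by step:
Generation 0 (given above): 19 live cells
Generation 1: 9 live cells
.***.
.....
*....
.....
.....
..***
...*.
.....
.*...
Generation 2: 5 live cells
.....
*..*.
.....
.....
..*.*
.....
.....
..*..
.....
Population at generation 2: 5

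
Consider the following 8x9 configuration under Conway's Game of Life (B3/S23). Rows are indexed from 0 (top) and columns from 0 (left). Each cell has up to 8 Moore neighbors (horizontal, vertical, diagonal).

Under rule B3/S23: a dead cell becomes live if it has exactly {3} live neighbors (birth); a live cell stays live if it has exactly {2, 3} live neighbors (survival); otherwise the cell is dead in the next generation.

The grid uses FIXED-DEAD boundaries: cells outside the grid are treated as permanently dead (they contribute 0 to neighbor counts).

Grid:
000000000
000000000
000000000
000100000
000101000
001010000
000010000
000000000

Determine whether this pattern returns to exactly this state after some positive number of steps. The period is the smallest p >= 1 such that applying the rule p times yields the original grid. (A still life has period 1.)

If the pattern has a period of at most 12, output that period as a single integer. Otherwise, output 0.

Answer: 2

Derivation:
Simulating and comparing each generation to the original:
Gen 0 (original, given above): 6 live cells
Gen 1: 6 live cells, differs from original
Gen 2: 6 live cells, MATCHES original -> period = 2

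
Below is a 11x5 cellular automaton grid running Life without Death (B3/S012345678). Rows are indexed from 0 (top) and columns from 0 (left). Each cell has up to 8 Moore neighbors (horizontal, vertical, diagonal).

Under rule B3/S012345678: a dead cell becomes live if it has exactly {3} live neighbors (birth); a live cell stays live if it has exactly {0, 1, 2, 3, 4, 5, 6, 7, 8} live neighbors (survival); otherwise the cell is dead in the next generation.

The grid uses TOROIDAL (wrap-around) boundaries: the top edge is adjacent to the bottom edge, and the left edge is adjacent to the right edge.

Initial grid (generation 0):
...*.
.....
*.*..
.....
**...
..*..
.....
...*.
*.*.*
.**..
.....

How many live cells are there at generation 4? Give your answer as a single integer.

Answer: 36

Derivation:
Simulating step by step:
Generation 0 (given above): 12 live cells
Generation 1: 18 live cells
...*.
.....
*.*..
*....
**...
.**..
.....
...**
*.*.*
****.
..*..
Generation 2: 26 live cells
...*.
.....
***..
*...*
***..
***..
..**.
*..**
*.*.*
****.
..*.*
Generation 3: 33 live cells
...*.
.**..
***.*
*..**
****.
***.*
..**.
*..**
*.*.*
****.
*.*.*
Generation 4: 36 live cells
*..**
.**.*
***.*
*..**
****.
***.*
..**.
*..**
*.*.*
****.
*.*.*
Population at generation 4: 36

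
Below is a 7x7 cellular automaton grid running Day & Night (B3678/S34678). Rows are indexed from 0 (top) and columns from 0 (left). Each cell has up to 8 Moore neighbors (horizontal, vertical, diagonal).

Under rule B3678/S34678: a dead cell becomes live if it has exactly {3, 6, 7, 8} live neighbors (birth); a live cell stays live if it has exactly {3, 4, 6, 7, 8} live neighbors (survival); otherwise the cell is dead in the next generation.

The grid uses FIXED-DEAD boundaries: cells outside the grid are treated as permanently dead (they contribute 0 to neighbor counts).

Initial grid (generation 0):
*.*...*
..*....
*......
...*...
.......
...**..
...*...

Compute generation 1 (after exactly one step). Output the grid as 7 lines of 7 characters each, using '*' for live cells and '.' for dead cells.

Answer: .*.....
.......
.......
.......
...**..
.......
....*..

Derivation:
Simulating step by step:
Generation 0 (given above): 9 live cells
Generation 1: 4 live cells
(generation 1 grid is the final answer)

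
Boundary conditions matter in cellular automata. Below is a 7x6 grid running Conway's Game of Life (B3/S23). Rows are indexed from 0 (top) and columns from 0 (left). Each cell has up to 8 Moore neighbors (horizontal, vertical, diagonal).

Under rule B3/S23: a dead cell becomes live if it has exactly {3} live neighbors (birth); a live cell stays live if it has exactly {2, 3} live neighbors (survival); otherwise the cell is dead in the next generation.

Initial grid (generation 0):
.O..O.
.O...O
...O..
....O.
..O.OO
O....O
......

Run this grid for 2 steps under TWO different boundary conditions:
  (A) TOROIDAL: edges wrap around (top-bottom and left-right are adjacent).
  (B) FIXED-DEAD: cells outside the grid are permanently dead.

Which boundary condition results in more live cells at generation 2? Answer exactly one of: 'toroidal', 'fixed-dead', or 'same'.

Under TOROIDAL boundary, generation 2:
O.....
.O.O..
....O.
......
O..O..
.O.O..
.O..O.
Population = 10

Under FIXED-DEAD boundary, generation 2:
......
...O..
....O.
......
...O..
...O.O
......
Population = 5

Comparison: toroidal=10, fixed-dead=5 -> toroidal

Answer: toroidal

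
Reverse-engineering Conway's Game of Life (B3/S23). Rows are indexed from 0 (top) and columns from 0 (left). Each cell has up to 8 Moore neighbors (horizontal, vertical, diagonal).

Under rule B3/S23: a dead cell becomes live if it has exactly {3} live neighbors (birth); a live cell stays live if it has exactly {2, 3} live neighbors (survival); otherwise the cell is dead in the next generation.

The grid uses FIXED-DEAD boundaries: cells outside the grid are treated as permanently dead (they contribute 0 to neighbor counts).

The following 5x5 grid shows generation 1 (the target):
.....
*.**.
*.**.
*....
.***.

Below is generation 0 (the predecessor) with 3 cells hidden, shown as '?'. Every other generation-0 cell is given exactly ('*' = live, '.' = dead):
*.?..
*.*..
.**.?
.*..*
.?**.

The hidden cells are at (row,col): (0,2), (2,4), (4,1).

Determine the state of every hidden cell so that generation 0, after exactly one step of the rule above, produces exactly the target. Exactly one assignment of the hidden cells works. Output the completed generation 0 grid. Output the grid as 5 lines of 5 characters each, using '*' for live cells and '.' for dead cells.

Hidden generation-0 cells (in order): (0,2), (2,4), (4,1).
A hidden cell only influences target cells in its own 3x3 neighborhood. Try each of the 2^3 = 8 assignments, step the completed generation 0 forward once under B3/S23, and compare with the target:
  (0,2)=. (2,4)=. (4,1)=. -> step gives (0,1)='*' but target has '.' -> reject
  (0,2)=. (2,4)=. (4,1)=* -> step gives (0,1)='*' but target has '.' -> reject
  (0,2)=. (2,4)=* (4,1)=. -> step gives (0,1)='*' but target has '.' -> reject
  (0,2)=. (2,4)=* (4,1)=* -> step gives (0,1)='*' but target has '.' -> reject
  (0,2)=* (2,4)=. (4,1)=. -> step gives (3,0)='.' but target has '*' -> reject
  (0,2)=* (2,4)=. (4,1)=* -> step reproduces the target at every cell -> ACCEPT
  (0,2)=* (2,4)=* (4,1)=. -> step gives (1,3)='.' but target has '*' -> reject
  (0,2)=* (2,4)=* (4,1)=* -> step gives (1,3)='.' but target has '*' -> reject
Unique solution: (0,2)=live, (2,4)=dead, (4,1)=live.
Check: live-neighbor counts of every cell in the completed generation 0:
14120
26330
34331
34641
22322
Applying B3/S23 to generation 0 with these counts gives:
.....
*.**.
*.**.
*....
.***.
which matches the target exactly.

Answer: *.*..
*.*..
.**..
.*..*
.***.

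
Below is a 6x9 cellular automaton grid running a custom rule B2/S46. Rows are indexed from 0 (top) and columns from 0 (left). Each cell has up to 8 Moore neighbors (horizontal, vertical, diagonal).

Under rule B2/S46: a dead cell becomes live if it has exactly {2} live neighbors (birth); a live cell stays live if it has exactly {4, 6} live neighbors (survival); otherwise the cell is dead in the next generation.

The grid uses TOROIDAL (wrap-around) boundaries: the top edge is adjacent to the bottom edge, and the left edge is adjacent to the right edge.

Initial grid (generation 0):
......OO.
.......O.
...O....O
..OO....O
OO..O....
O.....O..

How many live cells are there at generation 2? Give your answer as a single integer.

Answer: 8

Derivation:
Simulating step by step:
Generation 0 (given above): 13 live cells
Generation 1: 6 live cells
.....O...
.........
O...O....
.......O.
.....O.O.
.........
Generation 2: 8 live cells
.........
....OO...
........O
....OO...
........O
....OO...
Population at generation 2: 8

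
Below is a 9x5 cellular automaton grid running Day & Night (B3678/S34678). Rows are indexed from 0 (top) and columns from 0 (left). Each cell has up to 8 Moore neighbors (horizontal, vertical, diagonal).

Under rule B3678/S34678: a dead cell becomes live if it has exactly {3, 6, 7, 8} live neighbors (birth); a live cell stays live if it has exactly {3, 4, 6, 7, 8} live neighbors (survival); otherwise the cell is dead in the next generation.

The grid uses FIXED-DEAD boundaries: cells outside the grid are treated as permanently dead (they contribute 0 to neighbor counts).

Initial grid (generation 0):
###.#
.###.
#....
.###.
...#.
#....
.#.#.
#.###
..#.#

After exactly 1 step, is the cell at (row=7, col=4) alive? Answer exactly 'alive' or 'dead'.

Answer: alive

Derivation:
Simulating step by step:
Generation 0 (given above): 21 live cells
Generation 1: 15 live cells
.##..
..##.
..#..
..#..
.#...
..#..
##.##
..#.#
.#...

Cell (7,4) at generation 1: 1 -> alive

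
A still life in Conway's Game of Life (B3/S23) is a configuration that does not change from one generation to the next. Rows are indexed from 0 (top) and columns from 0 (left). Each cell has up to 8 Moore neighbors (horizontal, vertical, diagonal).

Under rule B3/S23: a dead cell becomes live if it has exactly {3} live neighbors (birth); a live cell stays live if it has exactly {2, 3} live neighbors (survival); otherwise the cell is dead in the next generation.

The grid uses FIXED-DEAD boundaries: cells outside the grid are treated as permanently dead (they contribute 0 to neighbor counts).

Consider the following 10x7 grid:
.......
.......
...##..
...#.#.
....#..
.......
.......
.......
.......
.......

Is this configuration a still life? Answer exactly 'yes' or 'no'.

Answer: yes

Derivation:
Compute generation 1 and compare to generation 0 (given above):
Generation 1:
.......
.......
...##..
...#.#.
....#..
.......
.......
.......
.......
.......
The grids are IDENTICAL -> still life.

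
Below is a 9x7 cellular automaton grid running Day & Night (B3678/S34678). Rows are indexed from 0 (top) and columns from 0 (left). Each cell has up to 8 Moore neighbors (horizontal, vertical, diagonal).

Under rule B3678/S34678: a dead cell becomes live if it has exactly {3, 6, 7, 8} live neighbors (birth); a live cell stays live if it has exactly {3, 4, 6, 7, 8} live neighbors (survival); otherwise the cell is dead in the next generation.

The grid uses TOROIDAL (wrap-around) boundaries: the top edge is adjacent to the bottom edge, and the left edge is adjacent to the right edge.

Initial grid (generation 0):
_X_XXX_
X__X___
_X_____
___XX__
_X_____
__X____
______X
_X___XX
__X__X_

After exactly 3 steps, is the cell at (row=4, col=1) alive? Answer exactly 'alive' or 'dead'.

Simulating step by step:
Generation 0 (given above): 17 live cells
Generation 1: 20 live cells
___XX_X
_X_____
__XXX__
__X____
__XX___
_______
X____X_
X____XX
XXXX_X_
Generation 2: 21 live cells
___XXX_
_____X_
_XXX___
_XXXX__
_______
_______
_______
X_X__XX
XXXX_XX
Generation 3: 22 live cells
XX_X_X_
_______
_X_X___
_X_X___
__XX___
_______
______X
X_XXXX_
XXXXX_X

Cell (4,1) at generation 3: 0 -> dead

Answer: dead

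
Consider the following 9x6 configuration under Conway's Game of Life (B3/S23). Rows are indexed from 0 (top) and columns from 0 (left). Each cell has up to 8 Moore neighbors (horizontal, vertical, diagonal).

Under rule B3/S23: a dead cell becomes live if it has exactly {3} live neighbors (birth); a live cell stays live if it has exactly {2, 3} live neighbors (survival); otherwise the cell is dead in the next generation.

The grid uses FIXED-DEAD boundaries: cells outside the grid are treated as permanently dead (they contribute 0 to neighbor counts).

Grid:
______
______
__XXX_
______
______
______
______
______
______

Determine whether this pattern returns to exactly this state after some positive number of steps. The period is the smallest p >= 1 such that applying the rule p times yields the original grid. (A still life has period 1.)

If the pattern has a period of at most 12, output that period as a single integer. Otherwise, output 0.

Answer: 2

Derivation:
Simulating and comparing each generation to the original:
Gen 0 (original, given above): 3 live cells
Gen 1: 3 live cells, differs from original
Gen 2: 3 live cells, MATCHES original -> period = 2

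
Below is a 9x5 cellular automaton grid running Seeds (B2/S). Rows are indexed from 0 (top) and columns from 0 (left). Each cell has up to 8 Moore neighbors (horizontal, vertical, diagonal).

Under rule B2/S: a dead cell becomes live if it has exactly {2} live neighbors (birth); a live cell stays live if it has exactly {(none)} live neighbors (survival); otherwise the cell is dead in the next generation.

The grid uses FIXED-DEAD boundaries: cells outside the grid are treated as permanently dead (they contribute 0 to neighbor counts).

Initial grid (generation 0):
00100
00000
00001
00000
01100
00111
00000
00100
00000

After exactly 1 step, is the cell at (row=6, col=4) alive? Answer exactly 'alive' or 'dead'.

Answer: alive

Derivation:
Simulating step by step:
Generation 0 (given above): 8 live cells
Generation 1: 7 live cells
00000
00010
00000
01110
00001
00000
01001
00000
00000

Cell (6,4) at generation 1: 1 -> alive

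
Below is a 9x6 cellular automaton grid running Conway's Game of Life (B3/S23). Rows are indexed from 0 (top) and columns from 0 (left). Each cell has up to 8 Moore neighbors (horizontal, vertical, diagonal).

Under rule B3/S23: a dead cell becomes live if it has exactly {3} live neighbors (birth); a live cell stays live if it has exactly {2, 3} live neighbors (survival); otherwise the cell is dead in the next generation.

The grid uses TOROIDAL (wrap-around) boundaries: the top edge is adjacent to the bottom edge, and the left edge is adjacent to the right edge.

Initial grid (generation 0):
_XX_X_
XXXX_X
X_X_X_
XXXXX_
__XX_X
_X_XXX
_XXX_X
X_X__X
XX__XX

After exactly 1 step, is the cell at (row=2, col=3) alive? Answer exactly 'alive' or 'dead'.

Simulating step by step:
Generation 0 (given above): 34 live cells
Generation 1: 4 live cells
______
______
______
X_____
______
_X___X
______
______
____X_

Cell (2,3) at generation 1: 0 -> dead

Answer: dead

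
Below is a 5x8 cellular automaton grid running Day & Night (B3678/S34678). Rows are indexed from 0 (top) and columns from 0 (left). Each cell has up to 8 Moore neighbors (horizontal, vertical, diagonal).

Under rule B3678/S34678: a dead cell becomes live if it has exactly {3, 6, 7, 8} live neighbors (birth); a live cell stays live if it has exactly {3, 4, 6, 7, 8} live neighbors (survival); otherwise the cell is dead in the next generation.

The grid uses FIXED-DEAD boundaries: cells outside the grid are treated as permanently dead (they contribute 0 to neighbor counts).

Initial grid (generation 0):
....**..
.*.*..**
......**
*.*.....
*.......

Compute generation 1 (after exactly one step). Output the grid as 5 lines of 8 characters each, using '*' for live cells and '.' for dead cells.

Answer: ......*.
....*.**
.**...**
.*......
.*......

Derivation:
Simulating step by step:
Generation 0 (given above): 11 live cells
Generation 1: 10 live cells
(generation 1 grid is the final answer)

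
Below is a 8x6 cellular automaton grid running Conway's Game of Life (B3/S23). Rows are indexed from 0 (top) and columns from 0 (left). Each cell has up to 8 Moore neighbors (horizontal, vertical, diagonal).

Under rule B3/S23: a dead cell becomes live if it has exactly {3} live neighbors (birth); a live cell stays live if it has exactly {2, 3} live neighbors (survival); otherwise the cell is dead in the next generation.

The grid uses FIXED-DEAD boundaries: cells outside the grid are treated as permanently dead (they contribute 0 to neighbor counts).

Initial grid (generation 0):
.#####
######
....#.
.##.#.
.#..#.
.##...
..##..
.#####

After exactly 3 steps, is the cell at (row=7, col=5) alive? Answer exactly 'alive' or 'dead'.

Answer: dead

Derivation:
Simulating step by step:
Generation 0 (given above): 26 live cells
Generation 1: 12 live cells
#....#
#.....
#.....
.##.##
#.....
.#....
......
.#..#.
Generation 2: 7 live cells
......
##....
#.....
##....
#.#...
......
......
......
Generation 3: 4 live cells
......
##....
......
#.....
#.....
......
......
......

Cell (7,5) at generation 3: 0 -> dead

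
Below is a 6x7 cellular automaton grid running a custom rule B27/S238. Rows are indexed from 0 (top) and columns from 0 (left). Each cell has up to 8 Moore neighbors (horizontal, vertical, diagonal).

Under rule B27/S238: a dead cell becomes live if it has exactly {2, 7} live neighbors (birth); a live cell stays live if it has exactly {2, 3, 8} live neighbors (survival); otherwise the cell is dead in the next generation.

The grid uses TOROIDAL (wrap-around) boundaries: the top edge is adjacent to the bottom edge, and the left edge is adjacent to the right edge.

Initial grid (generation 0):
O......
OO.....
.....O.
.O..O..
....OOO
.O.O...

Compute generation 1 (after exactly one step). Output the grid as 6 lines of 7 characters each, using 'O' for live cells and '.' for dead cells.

Simulating step by step:
Generation 0 (given above): 11 live cells
Generation 1: 14 live cells
(generation 1 grid is the final answer)

Answer: O.....O
OO.....
..O.O.O
O..OO..
.O..OO.
..O....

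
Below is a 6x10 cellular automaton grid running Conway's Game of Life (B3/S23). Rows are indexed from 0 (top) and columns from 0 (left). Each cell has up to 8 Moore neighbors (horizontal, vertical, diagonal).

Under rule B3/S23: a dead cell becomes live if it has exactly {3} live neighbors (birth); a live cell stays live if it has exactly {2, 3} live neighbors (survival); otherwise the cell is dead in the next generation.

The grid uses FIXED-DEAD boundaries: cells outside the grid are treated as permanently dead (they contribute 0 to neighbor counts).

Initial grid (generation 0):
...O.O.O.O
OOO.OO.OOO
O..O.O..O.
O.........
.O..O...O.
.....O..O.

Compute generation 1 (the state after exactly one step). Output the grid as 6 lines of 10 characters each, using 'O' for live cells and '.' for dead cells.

Answer: .OOO.O.O.O
OOO..O.O.O
O.OO.OOOOO
OO..O.....
..........
..........

Derivation:
Simulating step by step:
Generation 0 (given above): 22 live cells
Generation 1: 23 live cells
(generation 1 grid is the final answer)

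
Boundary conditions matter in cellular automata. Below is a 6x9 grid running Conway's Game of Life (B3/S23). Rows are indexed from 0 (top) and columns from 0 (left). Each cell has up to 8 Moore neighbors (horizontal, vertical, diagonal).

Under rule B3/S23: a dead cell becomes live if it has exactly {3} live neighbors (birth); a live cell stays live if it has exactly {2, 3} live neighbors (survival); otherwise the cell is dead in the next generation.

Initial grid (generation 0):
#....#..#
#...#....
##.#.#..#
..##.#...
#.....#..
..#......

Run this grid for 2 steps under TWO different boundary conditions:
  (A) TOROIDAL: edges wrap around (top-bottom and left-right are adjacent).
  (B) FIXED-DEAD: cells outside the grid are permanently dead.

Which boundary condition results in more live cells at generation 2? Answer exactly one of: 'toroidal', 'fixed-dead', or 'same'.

Answer: toroidal

Derivation:
Under TOROIDAL boundary, generation 2:
.#......#
..#.##...
##.#...##
.....####
...##..##
........#
Population = 19

Under FIXED-DEAD boundary, generation 2:
.........
##..##...
#..#.....
#....##..
.#.##....
..#......
Population = 13

Comparison: toroidal=19, fixed-dead=13 -> toroidal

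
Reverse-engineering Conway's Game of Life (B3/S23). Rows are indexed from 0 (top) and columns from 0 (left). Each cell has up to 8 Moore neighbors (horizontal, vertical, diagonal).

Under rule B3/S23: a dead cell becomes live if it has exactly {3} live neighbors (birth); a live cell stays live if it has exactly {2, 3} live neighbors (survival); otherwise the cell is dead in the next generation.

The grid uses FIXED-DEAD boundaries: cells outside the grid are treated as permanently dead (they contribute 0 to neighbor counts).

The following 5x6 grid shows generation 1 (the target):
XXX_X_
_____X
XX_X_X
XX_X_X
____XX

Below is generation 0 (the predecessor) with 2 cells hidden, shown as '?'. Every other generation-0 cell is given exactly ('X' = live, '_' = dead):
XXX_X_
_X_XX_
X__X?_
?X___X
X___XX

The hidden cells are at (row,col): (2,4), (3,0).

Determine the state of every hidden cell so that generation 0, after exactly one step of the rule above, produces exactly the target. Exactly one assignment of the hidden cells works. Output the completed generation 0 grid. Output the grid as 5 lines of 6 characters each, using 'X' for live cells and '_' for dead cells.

Hidden generation-0 cells (in order): (2,4), (3,0).
A hidden cell only influences target cells in its own 3x3 neighborhood. Try each of the 2^2 = 4 assignments, step the completed generation 0 forward once under B3/S23, and compare with the target:
  (2,4)=_ (3,0)=_ -> step gives (1,4)='X' but target has '_' -> reject
  (2,4)=_ (3,0)=X -> step gives (1,4)='X' but target has '_' -> reject
  (2,4)=X (3,0)=_ -> step reproduces the target at every cell -> ACCEPT
  (2,4)=X (3,0)=X -> step gives (2,1)='_' but target has 'X' -> reject
Unique solution: (2,4)=live, (3,0)=dead.
Check: live-neighbor counts of every cell in the completed generation 0:
233422
445543
234343
322353
121122
Applying B3/S23 to generation 0 with these counts gives:
XXX_X_
_____X
XX_X_X
XX_X_X
____XX
which matches the target exactly.

Answer: XXX_X_
_X_XX_
X__XX_
_X___X
X___XX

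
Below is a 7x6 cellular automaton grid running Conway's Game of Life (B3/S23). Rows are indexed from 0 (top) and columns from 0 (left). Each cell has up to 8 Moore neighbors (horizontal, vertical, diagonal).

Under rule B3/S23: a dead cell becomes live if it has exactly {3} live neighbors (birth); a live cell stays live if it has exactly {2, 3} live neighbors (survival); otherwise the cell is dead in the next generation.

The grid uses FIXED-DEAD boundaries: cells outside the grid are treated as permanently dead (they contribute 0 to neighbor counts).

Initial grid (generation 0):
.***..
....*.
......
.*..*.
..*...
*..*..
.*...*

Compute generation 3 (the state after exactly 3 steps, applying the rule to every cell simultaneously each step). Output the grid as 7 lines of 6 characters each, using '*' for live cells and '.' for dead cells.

Simulating step by step:
Generation 0 (given above): 11 live cells
Generation 1: 9 live cells
..**..
..**..
......
......
.***..
.**...
......
Generation 2: 9 live cells
..**..
..**..
......
..*...
.*.*..
.*.*..
......
Generation 3: 9 live cells
(generation 3 grid is the final answer)

Answer: ..**..
..**..
..**..
..*...
.*.*..
......
......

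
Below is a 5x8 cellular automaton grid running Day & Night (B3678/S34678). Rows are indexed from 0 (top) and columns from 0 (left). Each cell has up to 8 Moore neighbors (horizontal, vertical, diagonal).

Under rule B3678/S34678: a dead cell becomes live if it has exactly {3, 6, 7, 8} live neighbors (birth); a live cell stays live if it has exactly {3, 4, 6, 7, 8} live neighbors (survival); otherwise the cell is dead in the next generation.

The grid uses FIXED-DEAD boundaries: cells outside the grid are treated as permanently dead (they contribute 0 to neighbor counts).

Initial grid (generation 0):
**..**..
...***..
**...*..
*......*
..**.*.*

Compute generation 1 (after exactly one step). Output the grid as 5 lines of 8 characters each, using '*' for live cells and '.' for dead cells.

Simulating step by step:
Generation 0 (given above): 16 live cells
Generation 1: 10 live cells
(generation 1 grid is the final answer)

Answer: ...***..
..*..**.
......*.
..*.*...
......*.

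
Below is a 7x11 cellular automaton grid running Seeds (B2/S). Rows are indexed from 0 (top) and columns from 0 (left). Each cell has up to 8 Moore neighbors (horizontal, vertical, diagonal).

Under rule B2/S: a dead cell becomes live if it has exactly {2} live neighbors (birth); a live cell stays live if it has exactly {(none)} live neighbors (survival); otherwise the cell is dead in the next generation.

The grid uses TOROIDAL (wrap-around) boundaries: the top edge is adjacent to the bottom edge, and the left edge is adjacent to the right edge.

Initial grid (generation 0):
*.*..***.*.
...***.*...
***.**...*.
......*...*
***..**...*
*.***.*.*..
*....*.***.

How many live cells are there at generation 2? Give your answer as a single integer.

Simulating step by step:
Generation 0 (given above): 35 live cells
Generation 1: 4 live cells
...........
.........*.
.......**..
.......*...
...........
...........
...........
Generation 2: 4 live cells
...........
.......*...
......*..*.
......*....
...........
...........
...........
Population at generation 2: 4

Answer: 4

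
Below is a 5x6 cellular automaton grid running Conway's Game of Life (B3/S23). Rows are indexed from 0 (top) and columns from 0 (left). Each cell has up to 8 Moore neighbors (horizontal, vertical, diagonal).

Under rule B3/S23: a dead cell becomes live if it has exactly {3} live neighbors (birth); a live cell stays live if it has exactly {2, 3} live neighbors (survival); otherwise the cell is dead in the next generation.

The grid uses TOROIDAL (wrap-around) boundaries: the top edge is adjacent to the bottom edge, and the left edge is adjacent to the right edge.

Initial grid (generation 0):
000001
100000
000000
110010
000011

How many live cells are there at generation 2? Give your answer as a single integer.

Simulating step by step:
Generation 0 (given above): 7 live cells
Generation 1: 9 live cells
100011
000000
110001
100010
000010
Generation 2: 13 live cells
000011
010010
110001
110010
100110
Population at generation 2: 13

Answer: 13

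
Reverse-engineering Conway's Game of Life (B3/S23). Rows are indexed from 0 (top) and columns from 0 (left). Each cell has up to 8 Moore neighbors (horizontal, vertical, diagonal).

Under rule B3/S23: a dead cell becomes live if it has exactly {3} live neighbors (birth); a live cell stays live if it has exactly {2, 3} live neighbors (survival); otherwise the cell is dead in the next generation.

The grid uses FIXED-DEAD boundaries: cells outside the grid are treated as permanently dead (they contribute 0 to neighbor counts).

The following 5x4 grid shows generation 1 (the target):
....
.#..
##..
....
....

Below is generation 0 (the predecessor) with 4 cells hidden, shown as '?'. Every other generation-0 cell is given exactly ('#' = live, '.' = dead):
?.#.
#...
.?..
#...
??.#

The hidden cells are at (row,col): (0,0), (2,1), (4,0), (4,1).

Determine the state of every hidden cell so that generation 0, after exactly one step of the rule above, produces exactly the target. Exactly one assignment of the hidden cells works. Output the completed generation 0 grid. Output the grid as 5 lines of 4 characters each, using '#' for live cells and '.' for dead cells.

Answer: ..#.
#...
.#..
#...
...#

Derivation:
Hidden generation-0 cells (in order): (0,0), (2,1), (4,0), (4,1).
A hidden cell only influences target cells in its own 3x3 neighborhood. Try each of the 2^4 = 16 assignments, step the completed generation 0 forward once under B3/S23, and compare with the target:
  (0,0)=. (2,1)=. (4,0)=. (4,1)=. -> step gives (1,1)='.' but target has '#' -> reject
  (0,0)=. (2,1)=. (4,0)=. (4,1)=# -> step gives (1,1)='.' but target has '#' -> reject
  (0,0)=. (2,1)=. (4,0)=# (4,1)=. -> step gives (1,1)='.' but target has '#' -> reject
  (0,0)=. (2,1)=. (4,0)=# (4,1)=# -> step gives (1,1)='.' but target has '#' -> reject
  (0,0)=. (2,1)=# (4,0)=. (4,1)=. -> step reproduces the target at every cell -> ACCEPT
  (0,0)=. (2,1)=# (4,0)=. (4,1)=# -> step gives (3,0)='#' but target has '.' -> reject
  (0,0)=. (2,1)=# (4,0)=# (4,1)=. -> step gives (3,0)='#' but target has '.' -> reject
  (0,0)=. (2,1)=# (4,0)=# (4,1)=# -> step gives (3,0)='#' but target has '.' -> reject
  (0,0)=# (2,1)=. (4,0)=. (4,1)=. -> step gives (0,1)='#' but target has '.' -> reject
  (0,0)=# (2,1)=. (4,0)=. (4,1)=# -> step gives (0,1)='#' but target has '.' -> reject
  (0,0)=# (2,1)=. (4,0)=# (4,1)=. -> step gives (0,1)='#' but target has '.' -> reject
  (0,0)=# (2,1)=. (4,0)=# (4,1)=# -> step gives (0,1)='#' but target has '.' -> reject
  (0,0)=# (2,1)=# (4,0)=. (4,1)=. -> step gives (0,1)='#' but target has '.' -> reject
  (0,0)=# (2,1)=# (4,0)=. (4,1)=# -> step gives (0,1)='#' but target has '.' -> reject
  (0,0)=# (2,1)=# (4,0)=# (4,1)=. -> step gives (0,1)='#' but target has '.' -> reject
  (0,0)=# (2,1)=# (4,0)=# (4,1)=# -> step gives (0,1)='#' but target has '.' -> reject
Unique solution: (0,0)=dead, (2,1)=live, (4,0)=dead, (4,1)=dead.
Check: live-neighbor counts of every cell in the completed generation 0:
1201
1321
3210
1221
1110
Applying B3/S23 to generation 0 with these counts gives:
....
.#..
##..
....
....
which matches the target exactly.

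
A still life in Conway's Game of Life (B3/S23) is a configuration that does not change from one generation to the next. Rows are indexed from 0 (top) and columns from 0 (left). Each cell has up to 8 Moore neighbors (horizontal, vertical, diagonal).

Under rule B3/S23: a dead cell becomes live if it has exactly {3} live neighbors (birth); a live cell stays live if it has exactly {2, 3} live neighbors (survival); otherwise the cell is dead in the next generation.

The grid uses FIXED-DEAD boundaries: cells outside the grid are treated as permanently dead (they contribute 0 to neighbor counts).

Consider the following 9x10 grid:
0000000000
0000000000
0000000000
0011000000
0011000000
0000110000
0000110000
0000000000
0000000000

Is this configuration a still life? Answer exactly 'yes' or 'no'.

Compute generation 1 and compare to generation 0 (given above):
Generation 1:
0000000000
0000000000
0000000000
0011000000
0010000000
0000010000
0000110000
0000000000
0000000000
Cell (4,3) differs: gen0=1 vs gen1=0 -> NOT a still life.

Answer: no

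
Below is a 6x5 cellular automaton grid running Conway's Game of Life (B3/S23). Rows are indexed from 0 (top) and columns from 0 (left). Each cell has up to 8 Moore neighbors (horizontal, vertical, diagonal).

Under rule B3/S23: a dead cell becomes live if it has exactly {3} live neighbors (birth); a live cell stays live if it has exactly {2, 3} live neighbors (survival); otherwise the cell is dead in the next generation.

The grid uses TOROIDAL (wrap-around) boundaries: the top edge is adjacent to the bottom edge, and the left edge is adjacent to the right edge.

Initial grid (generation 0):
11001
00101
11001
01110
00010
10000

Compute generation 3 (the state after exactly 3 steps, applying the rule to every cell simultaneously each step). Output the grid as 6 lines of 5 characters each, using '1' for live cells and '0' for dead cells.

Answer: 01011
10000
01100
00000
10011
01000

Derivation:
Simulating step by step:
Generation 0 (given above): 13 live cells
Generation 1: 12 live cells
01011
00100
00001
01010
01011
11000
Generation 2: 13 live cells
01011
10101
00110
00010
01011
01000
Generation 3: 10 live cells
(generation 3 grid is the final answer)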